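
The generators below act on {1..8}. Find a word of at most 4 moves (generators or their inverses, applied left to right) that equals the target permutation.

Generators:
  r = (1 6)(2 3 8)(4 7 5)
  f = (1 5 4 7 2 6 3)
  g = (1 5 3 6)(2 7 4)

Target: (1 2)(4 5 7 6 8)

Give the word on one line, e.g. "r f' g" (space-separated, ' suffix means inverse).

r' r' f' r'

  after r': (1 6)(2 8 3)(4 5 7)
  after r': (2 3 8)(4 7 5)
  after f': (1 3 8 7)(2 6)
  after r': (1 2)(4 5 7 6 8)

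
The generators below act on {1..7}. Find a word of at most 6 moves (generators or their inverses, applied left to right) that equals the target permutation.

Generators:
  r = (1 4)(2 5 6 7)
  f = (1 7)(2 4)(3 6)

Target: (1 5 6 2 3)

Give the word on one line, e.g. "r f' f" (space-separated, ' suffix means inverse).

  after r: (1 4)(2 5 6 7)
  after f: (1 2 5 3 6)(4 7)
  after r: (1 5 3 7)(2 6 4)
  after f': (1 5 6 2 3)

r f r f'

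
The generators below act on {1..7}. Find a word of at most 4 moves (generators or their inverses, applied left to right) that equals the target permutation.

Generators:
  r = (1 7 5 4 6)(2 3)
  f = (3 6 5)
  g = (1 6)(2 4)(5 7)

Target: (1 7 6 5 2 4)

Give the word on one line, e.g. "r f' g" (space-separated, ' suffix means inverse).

  after g: (1 6)(2 4)(5 7)
  after r: (2 6 7 4 3)
  after f: (2 5 3)(4 6 7)
  after r: (1 7 6 5 2 4)

g r f r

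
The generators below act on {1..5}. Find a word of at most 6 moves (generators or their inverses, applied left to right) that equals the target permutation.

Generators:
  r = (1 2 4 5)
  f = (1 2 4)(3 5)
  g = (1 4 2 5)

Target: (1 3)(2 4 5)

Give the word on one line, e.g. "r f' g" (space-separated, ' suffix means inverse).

r' f' r g' r

  after r': (1 5 4 2)
  after f': (1 3 5 2 4)
  after r: (1 3)(2 5 4)
  after g': (1 3 5)
  after r: (1 3)(2 4 5)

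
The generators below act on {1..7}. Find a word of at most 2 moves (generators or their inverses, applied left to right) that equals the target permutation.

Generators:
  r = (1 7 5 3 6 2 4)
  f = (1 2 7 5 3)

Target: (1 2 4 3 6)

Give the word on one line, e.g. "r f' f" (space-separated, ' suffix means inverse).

r f'

  after r: (1 7 5 3 6 2 4)
  after f': (1 2 4 3 6)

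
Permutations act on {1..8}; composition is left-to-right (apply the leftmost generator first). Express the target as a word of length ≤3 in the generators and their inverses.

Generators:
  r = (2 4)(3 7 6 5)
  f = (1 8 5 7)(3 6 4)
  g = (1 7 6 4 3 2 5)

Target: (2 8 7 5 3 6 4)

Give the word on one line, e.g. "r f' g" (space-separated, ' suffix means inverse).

  after f: (1 8 5 7)(3 6 4)
  after g: (1 8)(2 5 6 3 4)
  after f': (2 8 7 5 3 6 4)

f g f'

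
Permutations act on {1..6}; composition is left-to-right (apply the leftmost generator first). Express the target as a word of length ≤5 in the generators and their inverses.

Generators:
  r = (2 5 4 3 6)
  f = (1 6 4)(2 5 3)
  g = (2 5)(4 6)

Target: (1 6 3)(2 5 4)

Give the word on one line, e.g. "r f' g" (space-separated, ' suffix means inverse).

f' g f' r' f

  after f': (1 4 6)(2 3 5)
  after g: (1 6)(2 3)
  after f': (2 5)(4 6)
  after r': (3 4)(5 6)
  after f: (1 6 3)(2 5 4)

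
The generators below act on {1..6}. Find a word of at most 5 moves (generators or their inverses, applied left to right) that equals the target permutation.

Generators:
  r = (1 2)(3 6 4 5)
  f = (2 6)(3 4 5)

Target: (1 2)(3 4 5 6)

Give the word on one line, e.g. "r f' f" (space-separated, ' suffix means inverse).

f f r'

  after f: (2 6)(3 4 5)
  after f: (3 5 4)
  after r': (1 2)(3 4 5 6)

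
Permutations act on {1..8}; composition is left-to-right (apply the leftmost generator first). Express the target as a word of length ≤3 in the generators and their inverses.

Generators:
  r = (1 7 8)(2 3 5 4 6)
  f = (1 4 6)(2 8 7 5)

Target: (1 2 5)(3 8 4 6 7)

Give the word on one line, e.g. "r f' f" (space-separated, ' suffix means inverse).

f r' f

  after f: (1 4 6)(2 8 7 5)
  after r': (1 5 6 8)(2 7 3)
  after f: (1 2 5)(3 8 4 6 7)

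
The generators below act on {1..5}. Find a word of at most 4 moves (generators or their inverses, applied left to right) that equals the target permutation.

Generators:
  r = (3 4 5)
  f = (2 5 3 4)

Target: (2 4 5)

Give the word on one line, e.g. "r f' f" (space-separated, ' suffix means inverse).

r f' r' f

  after r: (3 4 5)
  after f': (2 4)
  after r': (2 3 5 4)
  after f: (2 4 5)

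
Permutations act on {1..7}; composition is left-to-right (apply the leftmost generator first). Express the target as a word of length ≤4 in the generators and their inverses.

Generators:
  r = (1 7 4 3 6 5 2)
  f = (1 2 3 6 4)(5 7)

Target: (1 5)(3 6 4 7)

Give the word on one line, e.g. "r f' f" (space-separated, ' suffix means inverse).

f f r r

  after f: (1 2 3 6 4)(5 7)
  after f: (1 3 4 2 6)
  after r: (1 6 7 4)(2 5)
  after r: (1 5)(3 6 4 7)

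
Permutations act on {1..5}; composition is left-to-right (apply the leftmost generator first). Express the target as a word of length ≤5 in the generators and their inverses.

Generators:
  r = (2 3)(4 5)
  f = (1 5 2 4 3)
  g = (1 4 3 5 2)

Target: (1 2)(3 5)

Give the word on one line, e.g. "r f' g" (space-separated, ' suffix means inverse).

  after g': (1 2 5 3 4)
  after g': (1 5 4 2 3)
  after f: (1 2)(3 5)

g' g' f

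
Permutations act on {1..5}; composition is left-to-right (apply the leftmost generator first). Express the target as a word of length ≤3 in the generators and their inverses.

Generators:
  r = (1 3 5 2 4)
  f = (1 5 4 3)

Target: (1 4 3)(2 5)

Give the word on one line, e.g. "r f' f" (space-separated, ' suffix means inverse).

r f'

  after r: (1 3 5 2 4)
  after f': (1 4 3)(2 5)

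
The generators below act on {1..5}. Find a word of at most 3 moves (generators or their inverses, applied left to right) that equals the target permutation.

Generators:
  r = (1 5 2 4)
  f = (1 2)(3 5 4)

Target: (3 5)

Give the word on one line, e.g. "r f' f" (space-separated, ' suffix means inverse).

f' r r

  after f': (1 2)(3 4 5)
  after r: (1 4 2 5 3)
  after r: (3 5)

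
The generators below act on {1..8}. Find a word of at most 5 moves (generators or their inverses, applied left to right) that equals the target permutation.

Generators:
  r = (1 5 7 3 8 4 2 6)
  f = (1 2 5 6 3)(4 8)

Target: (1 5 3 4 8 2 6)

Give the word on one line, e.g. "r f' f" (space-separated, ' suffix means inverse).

  after r: (1 5 7 3 8 4 2 6)
  after f': (1 2 5 7 6 3 4)
  after f': (3 8 4)(5 7)
  after r: (1 5 3 4 8 2 6)

r f' f' r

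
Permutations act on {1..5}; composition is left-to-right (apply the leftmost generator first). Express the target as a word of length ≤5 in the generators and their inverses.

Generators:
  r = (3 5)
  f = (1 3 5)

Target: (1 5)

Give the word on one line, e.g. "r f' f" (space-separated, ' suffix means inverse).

  after r: (3 5)
  after f: (1 3)
  after r: (1 5 3)
  after f': (1 3 5)
  after r': (1 5)

r f r f' r'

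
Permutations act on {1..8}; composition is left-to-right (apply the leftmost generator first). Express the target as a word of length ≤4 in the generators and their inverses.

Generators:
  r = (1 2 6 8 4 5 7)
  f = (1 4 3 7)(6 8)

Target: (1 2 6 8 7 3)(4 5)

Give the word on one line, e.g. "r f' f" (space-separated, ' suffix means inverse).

r f' f'

  after r: (1 2 6 8 4 5 7)
  after f': (1 2 8)(3 4 5)
  after f': (1 2 6 8 7 3)(4 5)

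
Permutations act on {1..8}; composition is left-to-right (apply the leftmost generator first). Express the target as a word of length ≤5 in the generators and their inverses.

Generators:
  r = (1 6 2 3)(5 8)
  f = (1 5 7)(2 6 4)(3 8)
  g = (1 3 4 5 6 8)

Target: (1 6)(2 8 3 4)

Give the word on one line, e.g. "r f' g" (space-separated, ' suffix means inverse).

g' r' g

  after g': (1 8 6 5 4 3)
  after r': (1 5 4 2 6 8)
  after g: (1 6)(2 8 3 4)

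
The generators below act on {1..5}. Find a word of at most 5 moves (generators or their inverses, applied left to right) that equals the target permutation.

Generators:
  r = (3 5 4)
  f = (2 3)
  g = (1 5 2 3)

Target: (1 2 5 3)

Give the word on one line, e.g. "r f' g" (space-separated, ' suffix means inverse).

  after f': (2 3)
  after g: (1 5 2)
  after g: (1 2 5 3)

f' g g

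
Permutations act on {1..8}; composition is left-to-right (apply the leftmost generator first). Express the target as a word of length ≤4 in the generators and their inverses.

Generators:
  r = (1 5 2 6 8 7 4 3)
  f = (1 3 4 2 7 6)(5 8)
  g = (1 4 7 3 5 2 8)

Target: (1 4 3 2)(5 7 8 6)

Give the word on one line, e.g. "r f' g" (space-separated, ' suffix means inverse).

r f' r g'

  after r: (1 5 2 6 8 7 4 3)
  after f': (1 8 2 7 3 6 5 4)
  after r: (1 7)(2 4 5 3 8 6)
  after g': (1 4 3 2)(5 7 8 6)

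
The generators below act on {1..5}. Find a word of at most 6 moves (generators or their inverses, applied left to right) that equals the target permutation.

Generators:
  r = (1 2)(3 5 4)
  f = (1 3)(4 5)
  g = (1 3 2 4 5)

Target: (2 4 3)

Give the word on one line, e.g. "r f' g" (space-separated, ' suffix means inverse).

  after r: (1 2)(3 5 4)
  after g: (1 4 2 3)
  after r: (1 3 2 5 4)
  after f: (2 4 3)

r g r f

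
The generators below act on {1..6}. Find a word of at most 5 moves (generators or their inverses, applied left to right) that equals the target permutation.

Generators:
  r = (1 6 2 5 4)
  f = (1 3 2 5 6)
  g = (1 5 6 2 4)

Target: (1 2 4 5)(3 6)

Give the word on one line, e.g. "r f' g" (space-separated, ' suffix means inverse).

r' f g'

  after r': (1 4 5 2 6)
  after f: (1 4 6 3 2)
  after g': (1 2 4 5)(3 6)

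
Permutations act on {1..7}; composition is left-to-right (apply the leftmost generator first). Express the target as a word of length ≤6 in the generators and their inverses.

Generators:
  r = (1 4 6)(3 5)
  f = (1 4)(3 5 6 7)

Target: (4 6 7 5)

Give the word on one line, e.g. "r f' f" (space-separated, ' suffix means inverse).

  after f': (1 4)(3 7 6 5)
  after f': (3 6)(5 7)
  after f': (1 4)(3 5 6 7)
  after r': (4 6 7 5)

f' f' f' r'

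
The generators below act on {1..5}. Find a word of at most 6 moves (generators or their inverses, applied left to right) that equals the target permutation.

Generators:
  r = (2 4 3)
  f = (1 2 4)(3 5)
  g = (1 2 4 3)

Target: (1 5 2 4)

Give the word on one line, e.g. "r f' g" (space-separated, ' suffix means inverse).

f g r f

  after f: (1 2 4)(3 5)
  after g: (1 4 2 3 5)
  after r: (1 3 5)
  after f: (1 5 2 4)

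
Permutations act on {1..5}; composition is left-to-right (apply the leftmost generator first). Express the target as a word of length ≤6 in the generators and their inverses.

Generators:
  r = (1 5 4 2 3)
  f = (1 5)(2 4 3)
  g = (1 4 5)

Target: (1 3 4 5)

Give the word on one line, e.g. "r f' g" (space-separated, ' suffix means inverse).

g' f' r' g'

  after g': (1 5 4)
  after f': (2 3 4 5)
  after r': (1 3 5 4)
  after g': (1 3 4 5)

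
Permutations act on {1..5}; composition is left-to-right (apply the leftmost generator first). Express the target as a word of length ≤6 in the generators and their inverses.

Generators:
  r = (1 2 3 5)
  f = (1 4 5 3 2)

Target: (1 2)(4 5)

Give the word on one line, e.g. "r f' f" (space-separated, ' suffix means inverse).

  after r: (1 2 3 5)
  after f': (1 3 4)(2 5)
  after f': (1 5 3)(2 4)
  after r: (2 4 3)
  after f': (1 2)(4 5)

r f' f' r f'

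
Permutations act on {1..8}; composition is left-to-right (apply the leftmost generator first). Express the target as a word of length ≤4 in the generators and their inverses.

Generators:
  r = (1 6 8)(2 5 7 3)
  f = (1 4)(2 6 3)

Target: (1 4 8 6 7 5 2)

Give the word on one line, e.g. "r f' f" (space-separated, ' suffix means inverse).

f r'

  after f: (1 4)(2 6 3)
  after r': (1 4 8 6 7 5 2)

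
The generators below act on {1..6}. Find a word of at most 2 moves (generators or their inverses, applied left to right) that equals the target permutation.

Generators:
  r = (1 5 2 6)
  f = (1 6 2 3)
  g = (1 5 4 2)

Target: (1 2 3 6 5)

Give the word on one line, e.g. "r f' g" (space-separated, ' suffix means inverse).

f r'

  after f: (1 6 2 3)
  after r': (1 2 3 6 5)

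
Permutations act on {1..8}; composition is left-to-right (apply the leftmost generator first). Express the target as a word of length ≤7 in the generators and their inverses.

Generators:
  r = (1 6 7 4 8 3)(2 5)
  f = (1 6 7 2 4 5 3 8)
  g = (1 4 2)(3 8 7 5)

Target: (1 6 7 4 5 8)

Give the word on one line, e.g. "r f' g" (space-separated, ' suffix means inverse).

  after g': (1 2 4)(3 5 7 8)
  after r: (1 5 4 6 7 3 2 8)
  after f': (1 4)(2 3 7 5)
  after g': (2 5 4)(3 8)
  after r: (1 6 7 4 5 8)

g' r f' g' r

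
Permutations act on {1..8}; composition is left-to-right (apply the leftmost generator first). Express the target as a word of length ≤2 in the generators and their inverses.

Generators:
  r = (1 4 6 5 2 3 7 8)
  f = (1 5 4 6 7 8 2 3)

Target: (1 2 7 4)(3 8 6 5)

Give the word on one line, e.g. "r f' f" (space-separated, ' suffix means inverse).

  after f': (1 3 2 8 7 6 4 5)
  after f': (1 2 7 4)(3 8 6 5)

f' f'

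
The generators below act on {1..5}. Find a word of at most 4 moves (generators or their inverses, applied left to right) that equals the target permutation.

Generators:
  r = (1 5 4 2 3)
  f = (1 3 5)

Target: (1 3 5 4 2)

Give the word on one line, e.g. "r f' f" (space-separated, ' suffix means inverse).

  after r': (1 3 2 4 5)
  after f: (1 5 3 2 4)
  after r': (2 5)(3 4)
  after r': (1 3 5 4 2)

r' f r' r'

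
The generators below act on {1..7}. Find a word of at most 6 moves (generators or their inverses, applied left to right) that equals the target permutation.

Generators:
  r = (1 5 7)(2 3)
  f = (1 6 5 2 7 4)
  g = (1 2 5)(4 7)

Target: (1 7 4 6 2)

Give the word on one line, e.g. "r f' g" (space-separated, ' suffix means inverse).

f' f' g f'

  after f': (1 4 7 2 5 6)
  after f': (1 7 5)(2 6 4)
  after g: (1 4 5 2 6 7)
  after f': (1 7 4 6 2)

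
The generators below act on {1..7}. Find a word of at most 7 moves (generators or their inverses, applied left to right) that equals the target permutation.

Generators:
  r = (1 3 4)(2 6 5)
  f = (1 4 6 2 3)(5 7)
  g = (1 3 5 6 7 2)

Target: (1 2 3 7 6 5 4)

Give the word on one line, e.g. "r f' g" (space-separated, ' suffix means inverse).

g f' r' r' r'

  after g: (1 3 5 6 7 2)
  after f': (1 2 3 7 6 5 4)
  after r': (1 5 3 7 2)
  after r': (1 6 2 4 3 7 5)
  after r': (1 2 3 7 6 5 4)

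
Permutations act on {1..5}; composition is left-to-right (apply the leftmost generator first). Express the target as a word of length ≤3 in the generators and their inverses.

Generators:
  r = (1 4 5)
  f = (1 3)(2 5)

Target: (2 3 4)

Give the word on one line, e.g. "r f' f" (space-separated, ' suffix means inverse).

f r f'

  after f: (1 3)(2 5)
  after r: (1 3 4 5 2)
  after f': (2 3 4)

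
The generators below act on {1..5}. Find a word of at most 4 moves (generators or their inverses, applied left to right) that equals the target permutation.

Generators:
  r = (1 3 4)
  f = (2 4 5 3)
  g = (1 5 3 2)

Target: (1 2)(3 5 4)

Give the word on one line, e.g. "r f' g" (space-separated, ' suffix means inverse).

g' r'

  after g': (1 2 3 5)
  after r': (1 2)(3 5 4)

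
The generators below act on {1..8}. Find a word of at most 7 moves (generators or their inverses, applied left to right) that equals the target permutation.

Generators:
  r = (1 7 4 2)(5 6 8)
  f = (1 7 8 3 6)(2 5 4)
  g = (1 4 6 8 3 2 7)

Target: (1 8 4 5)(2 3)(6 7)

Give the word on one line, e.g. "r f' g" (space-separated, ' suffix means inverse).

  after g: (1 4 6 8 3 2 7)
  after r': (1 7 2)(3 4 5 8)
  after g': (1 2 7 3)(4 5 6)
  after g': (1 3 7 8 6)(4 5)
  after g': (1 8 4 5)(2 3)(6 7)

g r' g' g' g'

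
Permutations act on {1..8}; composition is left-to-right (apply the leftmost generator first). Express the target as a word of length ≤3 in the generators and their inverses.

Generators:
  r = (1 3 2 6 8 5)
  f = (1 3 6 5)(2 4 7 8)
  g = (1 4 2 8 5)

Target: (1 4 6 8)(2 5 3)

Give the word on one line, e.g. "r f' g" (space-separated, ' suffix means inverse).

  after g: (1 4 2 8 5)
  after r: (1 4 6 8)(2 5 3)

g r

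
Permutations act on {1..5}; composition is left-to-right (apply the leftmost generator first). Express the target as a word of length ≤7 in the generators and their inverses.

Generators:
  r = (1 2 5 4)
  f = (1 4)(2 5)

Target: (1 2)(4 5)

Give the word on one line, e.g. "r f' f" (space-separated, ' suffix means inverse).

  after f': (1 4)(2 5)
  after r': (1 5)
  after f: (1 2 5 4)
  after r: (1 5)(2 4)
  after f': (1 2)(4 5)

f' r' f r f'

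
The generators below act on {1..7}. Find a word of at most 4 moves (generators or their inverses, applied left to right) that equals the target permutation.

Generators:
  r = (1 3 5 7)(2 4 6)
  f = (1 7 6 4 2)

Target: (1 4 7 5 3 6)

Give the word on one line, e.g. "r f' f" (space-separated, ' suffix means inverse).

r' f f

  after r': (1 7 5 3)(2 6 4)
  after f: (1 6 2 4)(3 7 5)
  after f: (1 4 7 5 3 6)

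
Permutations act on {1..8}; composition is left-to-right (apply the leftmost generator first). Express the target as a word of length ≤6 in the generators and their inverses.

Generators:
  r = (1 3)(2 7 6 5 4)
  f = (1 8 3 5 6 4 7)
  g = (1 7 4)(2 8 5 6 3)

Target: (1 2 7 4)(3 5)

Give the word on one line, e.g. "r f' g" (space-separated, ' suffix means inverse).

  after g: (1 7 4)(2 8 5 6 3)
  after g: (1 4 7)(2 5 3 8 6)
  after g: (2 6 8 3 5)
  after f: (1 8 5 2 4 7)(3 6)
  after g': (1 2 7 4)(3 5)

g g g f g'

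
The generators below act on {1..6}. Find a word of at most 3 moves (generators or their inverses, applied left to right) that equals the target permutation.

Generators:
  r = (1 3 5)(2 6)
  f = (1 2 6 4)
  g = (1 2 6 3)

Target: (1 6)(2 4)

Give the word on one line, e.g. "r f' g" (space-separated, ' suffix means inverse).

  after f: (1 2 6 4)
  after f: (1 6)(2 4)

f f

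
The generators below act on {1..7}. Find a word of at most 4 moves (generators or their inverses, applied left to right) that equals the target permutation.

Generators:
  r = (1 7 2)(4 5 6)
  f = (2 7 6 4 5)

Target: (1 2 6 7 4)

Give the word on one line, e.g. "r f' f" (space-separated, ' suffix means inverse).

  after f: (2 7 6 4 5)
  after f: (2 6 5 7 4)
  after f: (2 4 7 5 6)
  after r': (1 2 6 7 4)

f f f r'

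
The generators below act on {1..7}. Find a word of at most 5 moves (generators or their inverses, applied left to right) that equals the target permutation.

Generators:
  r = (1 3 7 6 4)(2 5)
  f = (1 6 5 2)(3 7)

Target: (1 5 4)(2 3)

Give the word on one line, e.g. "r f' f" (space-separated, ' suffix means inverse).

f' f' r' f'

  after f': (1 2 5 6)(3 7)
  after f': (1 5)(2 6)
  after r': (1 2 7 3)(4 6 5)
  after f': (1 5 4)(2 3)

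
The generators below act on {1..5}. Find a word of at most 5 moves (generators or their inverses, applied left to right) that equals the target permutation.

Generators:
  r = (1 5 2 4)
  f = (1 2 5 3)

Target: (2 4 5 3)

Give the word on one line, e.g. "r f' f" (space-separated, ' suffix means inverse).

  after f': (1 3 5 2)
  after f': (1 5)(2 3)
  after f': (1 2 5 3)
  after r: (1 4)(3 5)
  after r: (2 4 5 3)

f' f' f' r r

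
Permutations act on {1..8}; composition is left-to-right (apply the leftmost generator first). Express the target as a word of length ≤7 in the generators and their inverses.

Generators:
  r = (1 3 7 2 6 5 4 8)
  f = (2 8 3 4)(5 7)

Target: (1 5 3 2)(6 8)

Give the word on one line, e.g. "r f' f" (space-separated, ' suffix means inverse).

  after r': (1 8 4 5 6 2 7 3)
  after r': (1 4 6 7)(2 3 8 5)
  after f: (1 2 4 6 5 8 7)
  after r: (1 6 4 5)(2 8)(3 7)
  after r: (1 5 3 2)(6 8)

r' r' f r r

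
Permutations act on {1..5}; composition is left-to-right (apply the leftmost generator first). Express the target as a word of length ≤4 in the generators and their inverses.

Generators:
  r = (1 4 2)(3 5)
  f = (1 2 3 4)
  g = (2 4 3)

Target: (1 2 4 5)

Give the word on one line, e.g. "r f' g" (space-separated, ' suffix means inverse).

r f r'

  after r: (1 4 2)(3 5)
  after f: (3 5 4)
  after r': (1 2 4 5)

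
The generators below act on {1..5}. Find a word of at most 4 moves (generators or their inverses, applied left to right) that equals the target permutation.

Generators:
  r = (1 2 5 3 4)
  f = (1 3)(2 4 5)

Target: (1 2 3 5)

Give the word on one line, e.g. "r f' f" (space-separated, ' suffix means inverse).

  after f: (1 3)(2 4 5)
  after r': (1 5)(2 3 4)
  after f': (1 4 5 3 2)
  after f': (1 2 3 5)

f r' f' f'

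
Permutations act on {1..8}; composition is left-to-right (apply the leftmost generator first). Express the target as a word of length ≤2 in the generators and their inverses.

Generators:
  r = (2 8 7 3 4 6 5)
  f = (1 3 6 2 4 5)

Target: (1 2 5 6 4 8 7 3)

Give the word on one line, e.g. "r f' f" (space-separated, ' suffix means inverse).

  after f': (1 5 4 2 6 3)
  after r: (1 2 5 6 4 8 7 3)

f' r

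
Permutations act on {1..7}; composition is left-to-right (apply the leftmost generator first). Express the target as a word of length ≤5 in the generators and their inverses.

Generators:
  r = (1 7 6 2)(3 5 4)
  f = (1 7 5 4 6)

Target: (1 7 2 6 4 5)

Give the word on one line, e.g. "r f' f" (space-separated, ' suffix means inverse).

f' r r r

  after f': (1 6 4 5 7)
  after r: (1 2)(3 5 6)
  after r: (2 7 6 5)(3 4)
  after r: (1 7 2 6 4 5)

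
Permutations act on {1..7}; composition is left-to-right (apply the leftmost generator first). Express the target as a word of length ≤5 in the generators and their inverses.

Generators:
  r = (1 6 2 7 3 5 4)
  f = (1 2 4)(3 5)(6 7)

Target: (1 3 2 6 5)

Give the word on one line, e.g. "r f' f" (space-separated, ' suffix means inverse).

f r r f' f'

  after f: (1 2 4)(3 5)(6 7)
  after r: (1 7 2)(3 4 6)
  after r: (1 3)(2 6 5 4)
  after f': (1 5 2 7 6 3 4)
  after f': (1 3 2 6 5)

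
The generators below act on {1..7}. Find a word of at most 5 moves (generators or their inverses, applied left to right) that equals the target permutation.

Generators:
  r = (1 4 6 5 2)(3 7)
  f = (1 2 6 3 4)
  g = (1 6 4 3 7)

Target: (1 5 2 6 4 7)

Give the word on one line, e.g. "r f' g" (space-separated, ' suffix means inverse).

  after g': (1 7 3 4 6)
  after f: (1 7 4 3)(2 6)
  after g': (1 3 7 6 2)
  after f': (1 6)(2 4 3 7)
  after r: (1 5 2 6 4 7)

g' f g' f' r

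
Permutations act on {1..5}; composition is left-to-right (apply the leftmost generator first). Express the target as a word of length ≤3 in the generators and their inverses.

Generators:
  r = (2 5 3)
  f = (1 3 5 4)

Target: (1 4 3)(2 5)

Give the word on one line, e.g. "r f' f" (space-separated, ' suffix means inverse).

  after f': (1 4 5 3)
  after r: (1 4 3)(2 5)

f' r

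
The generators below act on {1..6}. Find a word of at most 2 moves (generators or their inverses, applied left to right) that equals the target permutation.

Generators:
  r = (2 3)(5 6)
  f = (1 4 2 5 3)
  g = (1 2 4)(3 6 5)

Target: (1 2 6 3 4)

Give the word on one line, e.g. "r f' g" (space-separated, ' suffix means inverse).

  after f: (1 4 2 5 3)
  after g': (1 2 6 3 4)

f g'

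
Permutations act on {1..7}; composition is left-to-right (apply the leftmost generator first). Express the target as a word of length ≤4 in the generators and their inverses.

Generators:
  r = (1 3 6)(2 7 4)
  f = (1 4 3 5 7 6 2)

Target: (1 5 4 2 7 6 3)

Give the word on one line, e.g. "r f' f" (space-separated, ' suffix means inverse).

  after f': (1 2 6 7 5 3 4)
  after r: (1 7 5 6 4 3 2)
  after f': (1 5 7 3 6)
  after r: (1 5 4 2 7 6 3)

f' r f' r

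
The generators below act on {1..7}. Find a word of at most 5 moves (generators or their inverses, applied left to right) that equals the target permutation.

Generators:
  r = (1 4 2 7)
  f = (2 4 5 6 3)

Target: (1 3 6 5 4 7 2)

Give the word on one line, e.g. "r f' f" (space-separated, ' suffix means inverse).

r' r' f'

  after r': (1 7 2 4)
  after r': (1 2)(4 7)
  after f': (1 3 6 5 4 7 2)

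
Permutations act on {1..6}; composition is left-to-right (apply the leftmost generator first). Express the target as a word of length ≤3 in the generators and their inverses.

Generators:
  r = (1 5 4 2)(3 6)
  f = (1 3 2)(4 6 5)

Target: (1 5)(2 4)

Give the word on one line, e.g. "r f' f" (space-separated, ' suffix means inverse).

f' r' f'

  after f': (1 2 3)(4 5 6)
  after r': (1 4)(2 6 5 3)
  after f': (1 5)(2 4)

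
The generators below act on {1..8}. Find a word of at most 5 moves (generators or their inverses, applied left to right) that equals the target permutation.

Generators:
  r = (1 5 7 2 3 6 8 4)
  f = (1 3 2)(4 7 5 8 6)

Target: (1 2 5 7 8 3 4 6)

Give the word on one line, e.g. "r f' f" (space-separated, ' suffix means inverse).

f f r f' f'

  after f: (1 3 2)(4 7 5 8 6)
  after f: (1 2 3)(4 5 6 7 8)
  after r: (1 3 5 8)(2 6)(4 7)
  after f': (2 8)(3 7 6)
  after f': (1 2 5 7 8 3 4 6)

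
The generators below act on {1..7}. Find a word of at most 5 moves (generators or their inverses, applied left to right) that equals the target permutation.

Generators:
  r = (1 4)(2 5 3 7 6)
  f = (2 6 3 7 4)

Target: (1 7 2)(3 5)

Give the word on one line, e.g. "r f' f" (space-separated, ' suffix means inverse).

f' r' r' r' f'

  after f': (2 4 7 3 6)
  after r': (1 4 3 7 5 2)
  after r': (2 4 5 6 7)
  after r': (1 4 2)(3 5 7 6)
  after f': (1 7 2)(3 5)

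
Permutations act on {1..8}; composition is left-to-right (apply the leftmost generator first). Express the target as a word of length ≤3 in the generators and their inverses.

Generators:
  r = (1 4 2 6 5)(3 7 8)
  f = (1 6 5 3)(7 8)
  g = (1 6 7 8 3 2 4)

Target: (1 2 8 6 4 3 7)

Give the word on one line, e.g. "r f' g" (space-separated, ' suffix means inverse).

g' g'

  after g': (1 4 2 3 8 7 6)
  after g': (1 2 8 6 4 3 7)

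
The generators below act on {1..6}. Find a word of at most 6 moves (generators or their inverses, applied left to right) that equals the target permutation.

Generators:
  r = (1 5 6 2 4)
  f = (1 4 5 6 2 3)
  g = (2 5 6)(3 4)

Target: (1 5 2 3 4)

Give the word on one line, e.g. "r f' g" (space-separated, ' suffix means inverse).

  after f: (1 4 5 6 2 3)
  after f: (1 5 2)(3 4 6)
  after g': (1 2)(4 5 6)
  after r': (1 6 2 4)
  after g': (1 5 2 3 4)

f f g' r' g'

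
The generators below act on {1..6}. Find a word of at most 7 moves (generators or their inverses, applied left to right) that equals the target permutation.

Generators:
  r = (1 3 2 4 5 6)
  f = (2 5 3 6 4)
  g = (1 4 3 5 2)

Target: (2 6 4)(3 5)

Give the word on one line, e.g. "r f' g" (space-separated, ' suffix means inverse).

  after f: (2 5 3 6 4)
  after g': (1 2 3 6)(4 5)
  after g': (1 5)(2 4 3 6)
  after g': (1 3 6 5 2)
  after r': (2 6 4)(3 5)

f g' g' g' r'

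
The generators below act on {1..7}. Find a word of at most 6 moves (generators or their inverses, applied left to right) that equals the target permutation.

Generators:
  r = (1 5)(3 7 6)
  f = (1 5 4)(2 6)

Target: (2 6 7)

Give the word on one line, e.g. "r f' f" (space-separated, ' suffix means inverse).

  after f: (1 5 4)(2 6)
  after r: (2 3 7 6)(4 5)
  after f: (1 5)(2 3 7)
  after r': (2 6 7)

f r f r'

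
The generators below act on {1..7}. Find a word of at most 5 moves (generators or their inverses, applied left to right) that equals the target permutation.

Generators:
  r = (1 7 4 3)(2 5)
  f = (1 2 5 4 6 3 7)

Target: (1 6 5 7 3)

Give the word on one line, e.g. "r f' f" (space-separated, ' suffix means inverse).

  after f': (1 7 3 6 4 5 2)
  after f': (1 3 4 2 7 6 5)
  after r': (1 4 5 3 7 6 2)
  after f: (1 6 5 7 3)

f' f' r' f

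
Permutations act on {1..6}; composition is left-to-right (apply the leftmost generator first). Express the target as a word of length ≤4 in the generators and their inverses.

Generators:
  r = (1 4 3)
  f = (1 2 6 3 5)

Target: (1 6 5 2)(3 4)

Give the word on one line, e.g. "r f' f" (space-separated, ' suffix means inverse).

  after f': (1 5 3 6 2)
  after f': (1 3 2 5 6)
  after f': (1 6 5 2 3)
  after r: (1 6 5 2)(3 4)

f' f' f' r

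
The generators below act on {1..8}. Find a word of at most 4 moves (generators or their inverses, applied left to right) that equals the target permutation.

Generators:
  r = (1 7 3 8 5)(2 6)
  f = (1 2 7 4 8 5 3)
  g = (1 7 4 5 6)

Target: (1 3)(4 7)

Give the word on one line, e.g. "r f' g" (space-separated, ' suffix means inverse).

r' f' r' g

  after r': (1 5 8 3 7)(2 6)
  after f': (1 8 5 4 7 3 2 6)
  after r': (1 3 6 5 4)
  after g: (1 3)(4 7)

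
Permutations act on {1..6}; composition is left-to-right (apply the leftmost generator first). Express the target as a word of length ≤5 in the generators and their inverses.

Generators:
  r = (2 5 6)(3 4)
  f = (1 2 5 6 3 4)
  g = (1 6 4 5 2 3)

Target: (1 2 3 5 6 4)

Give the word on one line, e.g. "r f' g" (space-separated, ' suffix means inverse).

f' r g' r f'

  after f': (1 4 3 6 5 2)
  after r: (1 3 2)
  after g': (1 2 3 5 4 6)
  after r: (1 5 3 6)(2 4)
  after f': (1 2 3 5 6 4)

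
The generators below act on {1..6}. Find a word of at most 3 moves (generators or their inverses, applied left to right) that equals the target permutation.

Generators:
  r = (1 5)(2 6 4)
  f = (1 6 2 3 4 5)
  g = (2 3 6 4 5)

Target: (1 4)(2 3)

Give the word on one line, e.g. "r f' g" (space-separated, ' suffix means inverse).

  after r': (1 5)(2 4 6)
  after f': (1 4)(2 3)

r' f'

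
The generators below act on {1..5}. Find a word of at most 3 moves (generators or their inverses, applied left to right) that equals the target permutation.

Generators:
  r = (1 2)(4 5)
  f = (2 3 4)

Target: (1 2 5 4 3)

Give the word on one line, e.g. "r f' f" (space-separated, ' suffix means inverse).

f' r

  after f': (2 4 3)
  after r: (1 2 5 4 3)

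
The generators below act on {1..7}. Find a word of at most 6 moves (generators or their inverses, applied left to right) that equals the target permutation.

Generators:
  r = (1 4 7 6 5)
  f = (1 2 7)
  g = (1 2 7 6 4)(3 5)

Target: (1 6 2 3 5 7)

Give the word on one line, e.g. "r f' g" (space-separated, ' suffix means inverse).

f f r' g'

  after f: (1 2 7)
  after f: (1 7 2)
  after r': (1 4)(2 5 6 7)
  after g': (1 6 2 3 5 7)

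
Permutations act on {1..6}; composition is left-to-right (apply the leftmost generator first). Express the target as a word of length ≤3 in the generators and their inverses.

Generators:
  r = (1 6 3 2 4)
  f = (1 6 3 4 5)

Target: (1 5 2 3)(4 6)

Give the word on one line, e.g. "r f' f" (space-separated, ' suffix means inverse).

f' r'

  after f': (1 5 4 3 6)
  after r': (1 5 2 3)(4 6)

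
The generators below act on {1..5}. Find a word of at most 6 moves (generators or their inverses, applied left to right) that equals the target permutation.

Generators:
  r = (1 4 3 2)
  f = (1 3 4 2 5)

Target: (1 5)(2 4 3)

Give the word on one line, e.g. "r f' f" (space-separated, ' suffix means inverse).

r r r f

  after r: (1 4 3 2)
  after r: (1 3)(2 4)
  after r: (1 2 3 4)
  after f: (1 5)(2 4 3)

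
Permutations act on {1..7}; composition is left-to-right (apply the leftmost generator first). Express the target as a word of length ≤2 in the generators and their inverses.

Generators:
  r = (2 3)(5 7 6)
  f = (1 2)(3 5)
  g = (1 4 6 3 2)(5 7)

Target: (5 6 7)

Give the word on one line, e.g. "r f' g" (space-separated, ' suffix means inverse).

  after r: (2 3)(5 7 6)
  after r: (5 6 7)

r r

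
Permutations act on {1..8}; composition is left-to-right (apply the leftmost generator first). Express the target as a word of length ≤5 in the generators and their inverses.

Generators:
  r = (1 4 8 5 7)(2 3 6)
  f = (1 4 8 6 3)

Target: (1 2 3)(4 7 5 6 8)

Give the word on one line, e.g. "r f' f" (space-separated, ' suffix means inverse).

f' r' f

  after f': (1 3 6 8 4)
  after r': (1 2 6 4 7 5 8)
  after f: (1 2 3)(4 7 5 6 8)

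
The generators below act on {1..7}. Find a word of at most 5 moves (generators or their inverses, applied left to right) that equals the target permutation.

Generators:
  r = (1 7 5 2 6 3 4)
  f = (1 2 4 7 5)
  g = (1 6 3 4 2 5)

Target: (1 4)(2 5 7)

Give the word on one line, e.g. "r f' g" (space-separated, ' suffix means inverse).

g r' f

  after g: (1 6 3 4 2 5)
  after r': (1 2 7)(4 5)
  after f: (1 4)(2 5 7)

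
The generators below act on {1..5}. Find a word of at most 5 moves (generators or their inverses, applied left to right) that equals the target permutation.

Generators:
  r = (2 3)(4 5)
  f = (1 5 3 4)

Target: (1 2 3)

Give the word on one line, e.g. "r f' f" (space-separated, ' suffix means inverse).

  after f: (1 5 3 4)
  after f: (1 3)(4 5)
  after r': (1 2 3)

f f r'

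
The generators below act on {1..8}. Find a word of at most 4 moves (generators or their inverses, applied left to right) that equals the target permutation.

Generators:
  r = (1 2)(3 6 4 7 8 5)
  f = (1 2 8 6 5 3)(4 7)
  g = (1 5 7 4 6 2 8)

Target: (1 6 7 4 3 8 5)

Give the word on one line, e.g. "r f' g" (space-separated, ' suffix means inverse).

r r g f'

  after r: (1 2)(3 6 4 7 8 5)
  after r: (3 4 8)(5 6 7)
  after g: (1 5 2 8 3 6 4)
  after f': (1 6 7 4 3 8 5)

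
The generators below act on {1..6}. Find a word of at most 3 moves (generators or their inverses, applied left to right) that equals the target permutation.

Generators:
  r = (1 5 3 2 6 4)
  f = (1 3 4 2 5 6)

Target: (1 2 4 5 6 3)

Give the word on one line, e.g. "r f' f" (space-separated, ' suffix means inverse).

  after r: (1 5 3 2 6 4)
  after f: (1 6 2)(3 5 4)
  after r': (1 2 4 5 6 3)

r f r'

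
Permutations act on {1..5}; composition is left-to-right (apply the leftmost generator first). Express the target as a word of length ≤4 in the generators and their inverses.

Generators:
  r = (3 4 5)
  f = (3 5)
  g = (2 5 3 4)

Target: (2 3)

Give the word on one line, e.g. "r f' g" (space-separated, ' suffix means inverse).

  after g: (2 5 3 4)
  after f': (2 3 4)
  after g: (2 4 5 3)
  after r': (2 3)

g f' g r'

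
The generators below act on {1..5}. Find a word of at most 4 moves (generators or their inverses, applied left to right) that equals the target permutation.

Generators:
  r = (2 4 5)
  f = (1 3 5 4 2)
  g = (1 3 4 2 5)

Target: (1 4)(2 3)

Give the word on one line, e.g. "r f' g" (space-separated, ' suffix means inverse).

  after r: (2 4 5)
  after f': (1 2 5 4 3)
  after f': (1 4)(2 3)

r f' f'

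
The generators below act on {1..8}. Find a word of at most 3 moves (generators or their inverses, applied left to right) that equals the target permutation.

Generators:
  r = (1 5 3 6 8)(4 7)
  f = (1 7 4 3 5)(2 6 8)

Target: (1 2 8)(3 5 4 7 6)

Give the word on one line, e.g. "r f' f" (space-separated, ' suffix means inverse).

  after r': (1 8 6 3 5)(4 7)
  after f: (1 2 6 5 7 3)
  after r: (1 2 8)(3 5 4 7 6)

r' f r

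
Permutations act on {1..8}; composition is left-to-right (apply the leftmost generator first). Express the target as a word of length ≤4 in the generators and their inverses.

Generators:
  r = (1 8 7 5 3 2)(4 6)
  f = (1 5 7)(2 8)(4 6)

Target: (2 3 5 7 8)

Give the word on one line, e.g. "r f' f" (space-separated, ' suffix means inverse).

  after f': (1 7 5)(2 8)(4 6)
  after r': (1 8 3 5 2)
  after f: (1 2 5 8 3 7)(4 6)
  after r: (2 3 5 7 8)

f' r' f r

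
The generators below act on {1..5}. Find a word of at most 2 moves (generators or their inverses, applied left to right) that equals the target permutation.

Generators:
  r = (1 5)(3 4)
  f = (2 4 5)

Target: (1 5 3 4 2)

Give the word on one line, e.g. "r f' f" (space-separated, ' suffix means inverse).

f' r'

  after f': (2 5 4)
  after r': (1 5 3 4 2)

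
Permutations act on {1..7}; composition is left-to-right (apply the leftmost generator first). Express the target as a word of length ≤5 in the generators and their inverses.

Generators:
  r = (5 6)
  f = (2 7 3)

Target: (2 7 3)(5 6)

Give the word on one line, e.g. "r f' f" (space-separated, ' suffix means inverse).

  after f: (2 7 3)
  after f: (2 3 7)
  after r: (2 3 7)(5 6)
  after f': (2 7 3)(5 6)

f f r f'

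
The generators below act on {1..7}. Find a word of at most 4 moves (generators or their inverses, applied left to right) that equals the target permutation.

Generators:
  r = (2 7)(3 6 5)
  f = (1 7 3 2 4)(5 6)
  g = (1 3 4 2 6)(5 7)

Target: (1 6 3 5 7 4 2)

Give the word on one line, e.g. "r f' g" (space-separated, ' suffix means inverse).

  after g: (1 3 4 2 6)(5 7)
  after f': (1 7 6 4 3 2 5)
  after g: (1 5 3 6 2 7)
  after f': (1 6 3 5 7 4 2)

g f' g f'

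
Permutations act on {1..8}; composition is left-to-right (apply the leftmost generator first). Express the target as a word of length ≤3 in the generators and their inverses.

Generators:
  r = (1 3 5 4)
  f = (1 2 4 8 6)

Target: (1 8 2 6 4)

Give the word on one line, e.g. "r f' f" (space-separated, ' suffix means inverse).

f' f'

  after f': (1 6 8 4 2)
  after f': (1 8 2 6 4)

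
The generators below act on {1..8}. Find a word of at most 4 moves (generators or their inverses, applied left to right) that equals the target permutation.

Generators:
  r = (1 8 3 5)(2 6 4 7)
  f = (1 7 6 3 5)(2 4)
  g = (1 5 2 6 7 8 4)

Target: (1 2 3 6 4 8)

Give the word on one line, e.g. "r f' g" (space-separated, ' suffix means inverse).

g' f'

  after g': (1 4 8 7 6 2 5)
  after f': (1 2 3 6 4 8)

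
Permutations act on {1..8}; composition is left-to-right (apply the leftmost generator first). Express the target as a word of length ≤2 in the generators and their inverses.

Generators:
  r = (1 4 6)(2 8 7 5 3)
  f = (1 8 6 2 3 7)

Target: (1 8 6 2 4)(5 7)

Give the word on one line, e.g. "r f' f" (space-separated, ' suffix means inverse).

f' r'

  after f': (1 7 3 2 6 8)
  after r': (1 8 6 2 4)(5 7)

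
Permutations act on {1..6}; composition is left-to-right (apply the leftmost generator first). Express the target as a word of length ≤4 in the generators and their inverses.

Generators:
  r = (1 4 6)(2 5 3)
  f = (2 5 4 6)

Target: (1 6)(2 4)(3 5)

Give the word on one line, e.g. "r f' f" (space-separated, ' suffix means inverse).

f' r r

  after f': (2 6 4 5)
  after r: (1 4 3 2)
  after r: (1 6)(2 4)(3 5)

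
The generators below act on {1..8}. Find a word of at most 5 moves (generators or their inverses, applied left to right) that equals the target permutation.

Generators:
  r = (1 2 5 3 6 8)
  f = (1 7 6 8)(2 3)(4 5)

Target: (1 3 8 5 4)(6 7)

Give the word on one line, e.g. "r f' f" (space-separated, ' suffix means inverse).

f' r' r'

  after f': (1 8 6 7)(2 3)(4 5)
  after r': (1 6 7 8 3)(2 5 4)
  after r': (1 3 8 5 4)(6 7)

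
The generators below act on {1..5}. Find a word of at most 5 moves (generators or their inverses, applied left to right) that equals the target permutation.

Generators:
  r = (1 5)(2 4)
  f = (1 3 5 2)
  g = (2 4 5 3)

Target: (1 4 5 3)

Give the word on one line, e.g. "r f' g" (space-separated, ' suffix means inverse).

  after r': (1 5)(2 4)
  after f: (1 2 4)(3 5)
  after r: (1 4 5 3)

r' f r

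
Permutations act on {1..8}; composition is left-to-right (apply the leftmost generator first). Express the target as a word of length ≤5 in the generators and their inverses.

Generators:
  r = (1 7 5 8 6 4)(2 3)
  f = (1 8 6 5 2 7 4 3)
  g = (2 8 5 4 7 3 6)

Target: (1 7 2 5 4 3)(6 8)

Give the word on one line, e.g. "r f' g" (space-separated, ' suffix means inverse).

g' r' g

  after g': (2 6 3 7 4 5 8)
  after r': (1 4 7 6 2 8 3)
  after g: (1 7 2 5 4 3)(6 8)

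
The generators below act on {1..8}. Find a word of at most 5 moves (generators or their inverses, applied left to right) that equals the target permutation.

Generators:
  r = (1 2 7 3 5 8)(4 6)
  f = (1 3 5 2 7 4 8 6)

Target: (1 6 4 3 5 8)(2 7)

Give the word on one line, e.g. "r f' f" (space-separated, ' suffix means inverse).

  after r': (1 8 5 3 7 2)(4 6)
  after r': (1 5 7)(2 8 3)
  after f: (1 2 6)(3 7)(4 8 5)
  after r': (2 4 5 6 8 3)
  after f': (1 6 4 3 5 8)(2 7)

r' r' f r' f'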